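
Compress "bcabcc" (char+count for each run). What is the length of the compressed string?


Input: bcabcc
Runs:
  'b' x 1 => "b1"
  'c' x 1 => "c1"
  'a' x 1 => "a1"
  'b' x 1 => "b1"
  'c' x 2 => "c2"
Compressed: "b1c1a1b1c2"
Compressed length: 10

10


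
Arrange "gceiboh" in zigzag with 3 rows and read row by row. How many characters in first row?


Zigzag "gceiboh" into 3 rows:
Placing characters:
  'g' => row 0
  'c' => row 1
  'e' => row 2
  'i' => row 1
  'b' => row 0
  'o' => row 1
  'h' => row 2
Rows:
  Row 0: "gb"
  Row 1: "cio"
  Row 2: "eh"
First row length: 2

2


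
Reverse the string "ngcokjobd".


Input: ngcokjobd
Reading characters right to left:
  Position 8: 'd'
  Position 7: 'b'
  Position 6: 'o'
  Position 5: 'j'
  Position 4: 'k'
  Position 3: 'o'
  Position 2: 'c'
  Position 1: 'g'
  Position 0: 'n'
Reversed: dbojkocgn

dbojkocgn


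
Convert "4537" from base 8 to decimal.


Input: "4537" in base 8
Positional expansion:
  Digit '4' (value 4) x 8^3 = 2048
  Digit '5' (value 5) x 8^2 = 320
  Digit '3' (value 3) x 8^1 = 24
  Digit '7' (value 7) x 8^0 = 7
Sum = 2399

2399


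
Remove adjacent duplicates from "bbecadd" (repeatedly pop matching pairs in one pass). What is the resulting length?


Input: bbecadd
Stack-based adjacent duplicate removal:
  Read 'b': push. Stack: b
  Read 'b': matches stack top 'b' => pop. Stack: (empty)
  Read 'e': push. Stack: e
  Read 'c': push. Stack: ec
  Read 'a': push. Stack: eca
  Read 'd': push. Stack: ecad
  Read 'd': matches stack top 'd' => pop. Stack: eca
Final stack: "eca" (length 3)

3


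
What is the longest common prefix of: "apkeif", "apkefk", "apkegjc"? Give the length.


Words: apkeif, apkefk, apkegjc
  Position 0: all 'a' => match
  Position 1: all 'p' => match
  Position 2: all 'k' => match
  Position 3: all 'e' => match
  Position 4: ('i', 'f', 'g') => mismatch, stop
LCP = "apke" (length 4)

4


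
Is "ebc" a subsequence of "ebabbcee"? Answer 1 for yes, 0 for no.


Check if "ebc" is a subsequence of "ebabbcee"
Greedy scan:
  Position 0 ('e'): matches sub[0] = 'e'
  Position 1 ('b'): matches sub[1] = 'b'
  Position 2 ('a'): no match needed
  Position 3 ('b'): no match needed
  Position 4 ('b'): no match needed
  Position 5 ('c'): matches sub[2] = 'c'
  Position 6 ('e'): no match needed
  Position 7 ('e'): no match needed
All 3 characters matched => is a subsequence

1


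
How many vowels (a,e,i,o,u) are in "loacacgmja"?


Input: loacacgmja
Checking each character:
  'l' at position 0: consonant
  'o' at position 1: vowel (running total: 1)
  'a' at position 2: vowel (running total: 2)
  'c' at position 3: consonant
  'a' at position 4: vowel (running total: 3)
  'c' at position 5: consonant
  'g' at position 6: consonant
  'm' at position 7: consonant
  'j' at position 8: consonant
  'a' at position 9: vowel (running total: 4)
Total vowels: 4

4


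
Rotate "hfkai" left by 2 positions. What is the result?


Input: "hfkai", rotate left by 2
First 2 characters: "hf"
Remaining characters: "kai"
Concatenate remaining + first: "kai" + "hf" = "kaihf"

kaihf


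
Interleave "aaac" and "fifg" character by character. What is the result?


Interleaving "aaac" and "fifg":
  Position 0: 'a' from first, 'f' from second => "af"
  Position 1: 'a' from first, 'i' from second => "ai"
  Position 2: 'a' from first, 'f' from second => "af"
  Position 3: 'c' from first, 'g' from second => "cg"
Result: afaiafcg

afaiafcg


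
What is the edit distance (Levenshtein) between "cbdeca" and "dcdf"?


Computing edit distance: "cbdeca" -> "dcdf"
DP table:
           d    c    d    f
      0    1    2    3    4
  c   1    1    1    2    3
  b   2    2    2    2    3
  d   3    2    3    2    3
  e   4    3    3    3    3
  c   5    4    3    4    4
  a   6    5    4    4    5
Edit distance = dp[6][4] = 5

5


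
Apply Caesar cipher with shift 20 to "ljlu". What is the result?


Caesar cipher: shift "ljlu" by 20
  'l' (pos 11) + 20 = pos 5 = 'f'
  'j' (pos 9) + 20 = pos 3 = 'd'
  'l' (pos 11) + 20 = pos 5 = 'f'
  'u' (pos 20) + 20 = pos 14 = 'o'
Result: fdfo

fdfo


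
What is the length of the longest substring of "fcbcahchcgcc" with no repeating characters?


Input: "fcbcahchcgcc"
Sliding window (track last position of each char):
  Position 0 ('f'): window [0,0] length 1 -- new best
  Position 1 ('c'): window [0,1] length 2 -- new best
  Position 2 ('b'): window [0,2] length 3 -- new best
  Position 3 ('c'): repeat (last at 1), move window start to 2
  Position 3 ('c'): window [2,3] length 2
  Position 4 ('a'): window [2,4] length 3
  Position 5 ('h'): window [2,5] length 4 -- new best
  Position 6 ('c'): repeat (last at 3), move window start to 4
  Position 6 ('c'): window [4,6] length 3
  Position 7 ('h'): repeat (last at 5), move window start to 6
  Position 7 ('h'): window [6,7] length 2
  Position 8 ('c'): repeat (last at 6), move window start to 7
  Position 8 ('c'): window [7,8] length 2
  Position 9 ('g'): window [7,9] length 3
  Position 10 ('c'): repeat (last at 8), move window start to 9
  Position 10 ('c'): window [9,10] length 2
  Position 11 ('c'): repeat (last at 10), move window start to 11
  Position 11 ('c'): window [11,11] length 1
Longest substring with no repeats: "bcah" with length 4

4


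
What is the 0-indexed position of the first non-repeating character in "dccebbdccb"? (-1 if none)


Input: dccebbdccb
Character frequencies:
  'b': 3
  'c': 4
  'd': 2
  'e': 1
Scanning left to right for freq == 1:
  Position 0 ('d'): freq=2, skip
  Position 1 ('c'): freq=4, skip
  Position 2 ('c'): freq=4, skip
  Position 3 ('e'): unique! => answer = 3

3


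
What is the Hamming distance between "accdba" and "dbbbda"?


Comparing "accdba" and "dbbbda" position by position:
  Position 0: 'a' vs 'd' => differ
  Position 1: 'c' vs 'b' => differ
  Position 2: 'c' vs 'b' => differ
  Position 3: 'd' vs 'b' => differ
  Position 4: 'b' vs 'd' => differ
  Position 5: 'a' vs 'a' => same
Total differences (Hamming distance): 5

5


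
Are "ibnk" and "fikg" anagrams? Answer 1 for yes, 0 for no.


Strings: "ibnk", "fikg"
Sorted first:  bikn
Sorted second: fgik
Differ at position 0: 'b' vs 'f' => not anagrams

0


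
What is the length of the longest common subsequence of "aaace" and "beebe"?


LCS of "aaace" and "beebe"
DP table:
           b    e    e    b    e
      0    0    0    0    0    0
  a   0    0    0    0    0    0
  a   0    0    0    0    0    0
  a   0    0    0    0    0    0
  c   0    0    0    0    0    0
  e   0    0    1    1    1    1
LCS length = dp[5][5] = 1

1


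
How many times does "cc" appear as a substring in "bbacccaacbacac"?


Searching for "cc" in "bbacccaacbacac"
Scanning each position:
  Position 0: "bb" => no
  Position 1: "ba" => no
  Position 2: "ac" => no
  Position 3: "cc" => MATCH
  Position 4: "cc" => MATCH
  Position 5: "ca" => no
  Position 6: "aa" => no
  Position 7: "ac" => no
  Position 8: "cb" => no
  Position 9: "ba" => no
  Position 10: "ac" => no
  Position 11: "ca" => no
  Position 12: "ac" => no
Total occurrences: 2

2


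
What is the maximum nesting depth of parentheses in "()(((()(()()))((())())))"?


Input: "()(((()(()()))((())())))"
Tracking depth:
  Position 0 '(': depth becomes 1
  Position 1 ')': depth becomes 0
  Position 2 '(': depth becomes 1
  Position 3 '(': depth becomes 2
  Position 4 '(': depth becomes 3
  Position 5 '(': depth becomes 4
  Position 6 ')': depth becomes 3
  Position 7 '(': depth becomes 4
  Position 8 '(': depth becomes 5
  Position 9 ')': depth becomes 4
  Position 10 '(': depth becomes 5
  Position 11 ')': depth becomes 4
  Position 12 ')': depth becomes 3
  Position 13 ')': depth becomes 2
  Position 14 '(': depth becomes 3
  Position 15 '(': depth becomes 4
  Position 16 '(': depth becomes 5
  Position 17 ')': depth becomes 4
  Position 18 ')': depth becomes 3
  Position 19 '(': depth becomes 4
  Position 20 ')': depth becomes 3
  Position 21 ')': depth becomes 2
  Position 22 ')': depth becomes 1
  Position 23 ')': depth becomes 0
Maximum depth reached: 5

5


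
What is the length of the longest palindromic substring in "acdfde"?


Input: "acdfde"
Checking substrings for palindromes:
  [2:5] "dfd" (len 3) => palindrome
Longest palindromic substring: "dfd" with length 3

3


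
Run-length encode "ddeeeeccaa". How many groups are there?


Input: ddeeeeccaa
Scanning for consecutive runs:
  Group 1: 'd' x 2 (positions 0-1)
  Group 2: 'e' x 4 (positions 2-5)
  Group 3: 'c' x 2 (positions 6-7)
  Group 4: 'a' x 2 (positions 8-9)
Total groups: 4

4


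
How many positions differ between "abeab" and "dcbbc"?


Comparing "abeab" and "dcbbc" position by position:
  Position 0: 'a' vs 'd' => DIFFER
  Position 1: 'b' vs 'c' => DIFFER
  Position 2: 'e' vs 'b' => DIFFER
  Position 3: 'a' vs 'b' => DIFFER
  Position 4: 'b' vs 'c' => DIFFER
Positions that differ: 5

5


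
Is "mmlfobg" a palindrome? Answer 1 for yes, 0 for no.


Input: mmlfobg
Reversed: gboflmm
  Compare pos 0 ('m') with pos 6 ('g'): MISMATCH
  Compare pos 1 ('m') with pos 5 ('b'): MISMATCH
  Compare pos 2 ('l') with pos 4 ('o'): MISMATCH
Result: not a palindrome

0


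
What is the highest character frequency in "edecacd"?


Input: edecacd
Character counts:
  'a': 1
  'c': 2
  'd': 2
  'e': 2
Maximum frequency: 2

2


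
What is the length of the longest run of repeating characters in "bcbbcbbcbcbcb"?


Input: "bcbbcbbcbcbcb"
Scanning for longest run:
  Position 1 ('c'): new char, reset run to 1
  Position 2 ('b'): new char, reset run to 1
  Position 3 ('b'): continues run of 'b', length=2
  Position 4 ('c'): new char, reset run to 1
  Position 5 ('b'): new char, reset run to 1
  Position 6 ('b'): continues run of 'b', length=2
  Position 7 ('c'): new char, reset run to 1
  Position 8 ('b'): new char, reset run to 1
  Position 9 ('c'): new char, reset run to 1
  Position 10 ('b'): new char, reset run to 1
  Position 11 ('c'): new char, reset run to 1
  Position 12 ('b'): new char, reset run to 1
Longest run: 'b' with length 2

2


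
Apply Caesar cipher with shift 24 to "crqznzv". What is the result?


Caesar cipher: shift "crqznzv" by 24
  'c' (pos 2) + 24 = pos 0 = 'a'
  'r' (pos 17) + 24 = pos 15 = 'p'
  'q' (pos 16) + 24 = pos 14 = 'o'
  'z' (pos 25) + 24 = pos 23 = 'x'
  'n' (pos 13) + 24 = pos 11 = 'l'
  'z' (pos 25) + 24 = pos 23 = 'x'
  'v' (pos 21) + 24 = pos 19 = 't'
Result: apoxlxt

apoxlxt


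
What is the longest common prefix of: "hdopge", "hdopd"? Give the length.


Words: hdopge, hdopd
  Position 0: all 'h' => match
  Position 1: all 'd' => match
  Position 2: all 'o' => match
  Position 3: all 'p' => match
  Position 4: ('g', 'd') => mismatch, stop
LCP = "hdop" (length 4)

4


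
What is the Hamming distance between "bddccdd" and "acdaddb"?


Comparing "bddccdd" and "acdaddb" position by position:
  Position 0: 'b' vs 'a' => differ
  Position 1: 'd' vs 'c' => differ
  Position 2: 'd' vs 'd' => same
  Position 3: 'c' vs 'a' => differ
  Position 4: 'c' vs 'd' => differ
  Position 5: 'd' vs 'd' => same
  Position 6: 'd' vs 'b' => differ
Total differences (Hamming distance): 5

5


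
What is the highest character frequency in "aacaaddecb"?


Input: aacaaddecb
Character counts:
  'a': 4
  'b': 1
  'c': 2
  'd': 2
  'e': 1
Maximum frequency: 4

4


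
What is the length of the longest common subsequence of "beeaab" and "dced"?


LCS of "beeaab" and "dced"
DP table:
           d    c    e    d
      0    0    0    0    0
  b   0    0    0    0    0
  e   0    0    0    1    1
  e   0    0    0    1    1
  a   0    0    0    1    1
  a   0    0    0    1    1
  b   0    0    0    1    1
LCS length = dp[6][4] = 1

1


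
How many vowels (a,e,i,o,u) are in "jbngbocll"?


Input: jbngbocll
Checking each character:
  'j' at position 0: consonant
  'b' at position 1: consonant
  'n' at position 2: consonant
  'g' at position 3: consonant
  'b' at position 4: consonant
  'o' at position 5: vowel (running total: 1)
  'c' at position 6: consonant
  'l' at position 7: consonant
  'l' at position 8: consonant
Total vowels: 1

1


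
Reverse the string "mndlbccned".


Input: mndlbccned
Reading characters right to left:
  Position 9: 'd'
  Position 8: 'e'
  Position 7: 'n'
  Position 6: 'c'
  Position 5: 'c'
  Position 4: 'b'
  Position 3: 'l'
  Position 2: 'd'
  Position 1: 'n'
  Position 0: 'm'
Reversed: denccbldnm

denccbldnm


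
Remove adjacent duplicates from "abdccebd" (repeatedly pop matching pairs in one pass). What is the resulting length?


Input: abdccebd
Stack-based adjacent duplicate removal:
  Read 'a': push. Stack: a
  Read 'b': push. Stack: ab
  Read 'd': push. Stack: abd
  Read 'c': push. Stack: abdc
  Read 'c': matches stack top 'c' => pop. Stack: abd
  Read 'e': push. Stack: abde
  Read 'b': push. Stack: abdeb
  Read 'd': push. Stack: abdebd
Final stack: "abdebd" (length 6)

6


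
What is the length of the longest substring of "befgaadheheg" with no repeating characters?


Input: "befgaadheheg"
Sliding window (track last position of each char):
  Position 0 ('b'): window [0,0] length 1 -- new best
  Position 1 ('e'): window [0,1] length 2 -- new best
  Position 2 ('f'): window [0,2] length 3 -- new best
  Position 3 ('g'): window [0,3] length 4 -- new best
  Position 4 ('a'): window [0,4] length 5 -- new best
  Position 5 ('a'): repeat (last at 4), move window start to 5
  Position 5 ('a'): window [5,5] length 1
  Position 6 ('d'): window [5,6] length 2
  Position 7 ('h'): window [5,7] length 3
  Position 8 ('e'): window [5,8] length 4
  Position 9 ('h'): repeat (last at 7), move window start to 8
  Position 9 ('h'): window [8,9] length 2
  Position 10 ('e'): repeat (last at 8), move window start to 9
  Position 10 ('e'): window [9,10] length 2
  Position 11 ('g'): window [9,11] length 3
Longest substring with no repeats: "befga" with length 5

5


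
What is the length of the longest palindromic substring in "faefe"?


Input: "faefe"
Checking substrings for palindromes:
  [2:5] "efe" (len 3) => palindrome
Longest palindromic substring: "efe" with length 3

3


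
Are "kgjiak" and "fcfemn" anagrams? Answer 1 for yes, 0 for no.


Strings: "kgjiak", "fcfemn"
Sorted first:  agijkk
Sorted second: ceffmn
Differ at position 0: 'a' vs 'c' => not anagrams

0


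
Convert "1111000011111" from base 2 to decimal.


Input: "1111000011111" in base 2
Positional expansion:
  Digit '1' (value 1) x 2^12 = 4096
  Digit '1' (value 1) x 2^11 = 2048
  Digit '1' (value 1) x 2^10 = 1024
  Digit '1' (value 1) x 2^9 = 512
  Digit '0' (value 0) x 2^8 = 0
  Digit '0' (value 0) x 2^7 = 0
  Digit '0' (value 0) x 2^6 = 0
  Digit '0' (value 0) x 2^5 = 0
  Digit '1' (value 1) x 2^4 = 16
  Digit '1' (value 1) x 2^3 = 8
  Digit '1' (value 1) x 2^2 = 4
  Digit '1' (value 1) x 2^1 = 2
  Digit '1' (value 1) x 2^0 = 1
Sum = 7711

7711


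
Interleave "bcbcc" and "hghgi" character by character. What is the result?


Interleaving "bcbcc" and "hghgi":
  Position 0: 'b' from first, 'h' from second => "bh"
  Position 1: 'c' from first, 'g' from second => "cg"
  Position 2: 'b' from first, 'h' from second => "bh"
  Position 3: 'c' from first, 'g' from second => "cg"
  Position 4: 'c' from first, 'i' from second => "ci"
Result: bhcgbhcgci

bhcgbhcgci


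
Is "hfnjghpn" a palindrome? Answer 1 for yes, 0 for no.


Input: hfnjghpn
Reversed: nphgjnfh
  Compare pos 0 ('h') with pos 7 ('n'): MISMATCH
  Compare pos 1 ('f') with pos 6 ('p'): MISMATCH
  Compare pos 2 ('n') with pos 5 ('h'): MISMATCH
  Compare pos 3 ('j') with pos 4 ('g'): MISMATCH
Result: not a palindrome

0


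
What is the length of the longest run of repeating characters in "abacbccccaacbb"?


Input: "abacbccccaacbb"
Scanning for longest run:
  Position 1 ('b'): new char, reset run to 1
  Position 2 ('a'): new char, reset run to 1
  Position 3 ('c'): new char, reset run to 1
  Position 4 ('b'): new char, reset run to 1
  Position 5 ('c'): new char, reset run to 1
  Position 6 ('c'): continues run of 'c', length=2
  Position 7 ('c'): continues run of 'c', length=3
  Position 8 ('c'): continues run of 'c', length=4
  Position 9 ('a'): new char, reset run to 1
  Position 10 ('a'): continues run of 'a', length=2
  Position 11 ('c'): new char, reset run to 1
  Position 12 ('b'): new char, reset run to 1
  Position 13 ('b'): continues run of 'b', length=2
Longest run: 'c' with length 4

4


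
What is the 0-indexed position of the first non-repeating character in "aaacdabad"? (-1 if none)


Input: aaacdabad
Character frequencies:
  'a': 5
  'b': 1
  'c': 1
  'd': 2
Scanning left to right for freq == 1:
  Position 0 ('a'): freq=5, skip
  Position 1 ('a'): freq=5, skip
  Position 2 ('a'): freq=5, skip
  Position 3 ('c'): unique! => answer = 3

3


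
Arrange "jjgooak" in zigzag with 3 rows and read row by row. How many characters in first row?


Zigzag "jjgooak" into 3 rows:
Placing characters:
  'j' => row 0
  'j' => row 1
  'g' => row 2
  'o' => row 1
  'o' => row 0
  'a' => row 1
  'k' => row 2
Rows:
  Row 0: "jo"
  Row 1: "joa"
  Row 2: "gk"
First row length: 2

2


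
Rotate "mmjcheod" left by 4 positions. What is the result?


Input: "mmjcheod", rotate left by 4
First 4 characters: "mmjc"
Remaining characters: "heod"
Concatenate remaining + first: "heod" + "mmjc" = "heodmmjc"

heodmmjc


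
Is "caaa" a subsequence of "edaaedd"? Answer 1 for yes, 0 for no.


Check if "caaa" is a subsequence of "edaaedd"
Greedy scan:
  Position 0 ('e'): no match needed
  Position 1 ('d'): no match needed
  Position 2 ('a'): no match needed
  Position 3 ('a'): no match needed
  Position 4 ('e'): no match needed
  Position 5 ('d'): no match needed
  Position 6 ('d'): no match needed
Only matched 0/4 characters => not a subsequence

0


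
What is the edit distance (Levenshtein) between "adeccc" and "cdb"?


Computing edit distance: "adeccc" -> "cdb"
DP table:
           c    d    b
      0    1    2    3
  a   1    1    2    3
  d   2    2    1    2
  e   3    3    2    2
  c   4    3    3    3
  c   5    4    4    4
  c   6    5    5    5
Edit distance = dp[6][3] = 5

5


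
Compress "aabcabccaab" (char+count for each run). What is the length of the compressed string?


Input: aabcabccaab
Runs:
  'a' x 2 => "a2"
  'b' x 1 => "b1"
  'c' x 1 => "c1"
  'a' x 1 => "a1"
  'b' x 1 => "b1"
  'c' x 2 => "c2"
  'a' x 2 => "a2"
  'b' x 1 => "b1"
Compressed: "a2b1c1a1b1c2a2b1"
Compressed length: 16

16


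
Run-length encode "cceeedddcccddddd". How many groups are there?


Input: cceeedddcccddddd
Scanning for consecutive runs:
  Group 1: 'c' x 2 (positions 0-1)
  Group 2: 'e' x 3 (positions 2-4)
  Group 3: 'd' x 3 (positions 5-7)
  Group 4: 'c' x 3 (positions 8-10)
  Group 5: 'd' x 5 (positions 11-15)
Total groups: 5

5


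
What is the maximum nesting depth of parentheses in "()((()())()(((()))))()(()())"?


Input: "()((()())()(((()))))()(()())"
Tracking depth:
  Position 0 '(': depth becomes 1
  Position 1 ')': depth becomes 0
  Position 2 '(': depth becomes 1
  Position 3 '(': depth becomes 2
  Position 4 '(': depth becomes 3
  Position 5 ')': depth becomes 2
  Position 6 '(': depth becomes 3
  Position 7 ')': depth becomes 2
  Position 8 ')': depth becomes 1
  Position 9 '(': depth becomes 2
  Position 10 ')': depth becomes 1
  Position 11 '(': depth becomes 2
  Position 12 '(': depth becomes 3
  Position 13 '(': depth becomes 4
  Position 14 '(': depth becomes 5
  Position 15 ')': depth becomes 4
  Position 16 ')': depth becomes 3
  Position 17 ')': depth becomes 2
  Position 18 ')': depth becomes 1
  Position 19 ')': depth becomes 0
  Position 20 '(': depth becomes 1
  Position 21 ')': depth becomes 0
  Position 22 '(': depth becomes 1
  Position 23 '(': depth becomes 2
  Position 24 ')': depth becomes 1
  Position 25 '(': depth becomes 2
  Position 26 ')': depth becomes 1
  Position 27 ')': depth becomes 0
Maximum depth reached: 5

5


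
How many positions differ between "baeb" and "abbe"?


Comparing "baeb" and "abbe" position by position:
  Position 0: 'b' vs 'a' => DIFFER
  Position 1: 'a' vs 'b' => DIFFER
  Position 2: 'e' vs 'b' => DIFFER
  Position 3: 'b' vs 'e' => DIFFER
Positions that differ: 4

4


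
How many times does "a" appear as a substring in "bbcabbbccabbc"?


Searching for "a" in "bbcabbbccabbc"
Scanning each position:
  Position 0: "b" => no
  Position 1: "b" => no
  Position 2: "c" => no
  Position 3: "a" => MATCH
  Position 4: "b" => no
  Position 5: "b" => no
  Position 6: "b" => no
  Position 7: "c" => no
  Position 8: "c" => no
  Position 9: "a" => MATCH
  Position 10: "b" => no
  Position 11: "b" => no
  Position 12: "c" => no
Total occurrences: 2

2


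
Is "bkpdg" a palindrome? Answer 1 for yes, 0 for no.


Input: bkpdg
Reversed: gdpkb
  Compare pos 0 ('b') with pos 4 ('g'): MISMATCH
  Compare pos 1 ('k') with pos 3 ('d'): MISMATCH
Result: not a palindrome

0


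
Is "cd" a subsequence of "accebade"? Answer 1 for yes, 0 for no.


Check if "cd" is a subsequence of "accebade"
Greedy scan:
  Position 0 ('a'): no match needed
  Position 1 ('c'): matches sub[0] = 'c'
  Position 2 ('c'): no match needed
  Position 3 ('e'): no match needed
  Position 4 ('b'): no match needed
  Position 5 ('a'): no match needed
  Position 6 ('d'): matches sub[1] = 'd'
  Position 7 ('e'): no match needed
All 2 characters matched => is a subsequence

1


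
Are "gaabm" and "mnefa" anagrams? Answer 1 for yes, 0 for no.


Strings: "gaabm", "mnefa"
Sorted first:  aabgm
Sorted second: aefmn
Differ at position 1: 'a' vs 'e' => not anagrams

0


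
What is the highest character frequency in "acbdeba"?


Input: acbdeba
Character counts:
  'a': 2
  'b': 2
  'c': 1
  'd': 1
  'e': 1
Maximum frequency: 2

2


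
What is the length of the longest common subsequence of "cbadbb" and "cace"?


LCS of "cbadbb" and "cace"
DP table:
           c    a    c    e
      0    0    0    0    0
  c   0    1    1    1    1
  b   0    1    1    1    1
  a   0    1    2    2    2
  d   0    1    2    2    2
  b   0    1    2    2    2
  b   0    1    2    2    2
LCS length = dp[6][4] = 2

2


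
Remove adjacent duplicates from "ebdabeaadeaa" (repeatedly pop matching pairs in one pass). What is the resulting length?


Input: ebdabeaadeaa
Stack-based adjacent duplicate removal:
  Read 'e': push. Stack: e
  Read 'b': push. Stack: eb
  Read 'd': push. Stack: ebd
  Read 'a': push. Stack: ebda
  Read 'b': push. Stack: ebdab
  Read 'e': push. Stack: ebdabe
  Read 'a': push. Stack: ebdabea
  Read 'a': matches stack top 'a' => pop. Stack: ebdabe
  Read 'd': push. Stack: ebdabed
  Read 'e': push. Stack: ebdabede
  Read 'a': push. Stack: ebdabedea
  Read 'a': matches stack top 'a' => pop. Stack: ebdabede
Final stack: "ebdabede" (length 8)

8


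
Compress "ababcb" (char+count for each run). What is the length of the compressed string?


Input: ababcb
Runs:
  'a' x 1 => "a1"
  'b' x 1 => "b1"
  'a' x 1 => "a1"
  'b' x 1 => "b1"
  'c' x 1 => "c1"
  'b' x 1 => "b1"
Compressed: "a1b1a1b1c1b1"
Compressed length: 12

12


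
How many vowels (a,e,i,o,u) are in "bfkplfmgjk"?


Input: bfkplfmgjk
Checking each character:
  'b' at position 0: consonant
  'f' at position 1: consonant
  'k' at position 2: consonant
  'p' at position 3: consonant
  'l' at position 4: consonant
  'f' at position 5: consonant
  'm' at position 6: consonant
  'g' at position 7: consonant
  'j' at position 8: consonant
  'k' at position 9: consonant
Total vowels: 0

0


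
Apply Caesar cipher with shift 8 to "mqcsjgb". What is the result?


Caesar cipher: shift "mqcsjgb" by 8
  'm' (pos 12) + 8 = pos 20 = 'u'
  'q' (pos 16) + 8 = pos 24 = 'y'
  'c' (pos 2) + 8 = pos 10 = 'k'
  's' (pos 18) + 8 = pos 0 = 'a'
  'j' (pos 9) + 8 = pos 17 = 'r'
  'g' (pos 6) + 8 = pos 14 = 'o'
  'b' (pos 1) + 8 = pos 9 = 'j'
Result: uykaroj

uykaroj


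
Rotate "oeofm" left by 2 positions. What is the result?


Input: "oeofm", rotate left by 2
First 2 characters: "oe"
Remaining characters: "ofm"
Concatenate remaining + first: "ofm" + "oe" = "ofmoe"

ofmoe


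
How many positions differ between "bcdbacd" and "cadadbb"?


Comparing "bcdbacd" and "cadadbb" position by position:
  Position 0: 'b' vs 'c' => DIFFER
  Position 1: 'c' vs 'a' => DIFFER
  Position 2: 'd' vs 'd' => same
  Position 3: 'b' vs 'a' => DIFFER
  Position 4: 'a' vs 'd' => DIFFER
  Position 5: 'c' vs 'b' => DIFFER
  Position 6: 'd' vs 'b' => DIFFER
Positions that differ: 6

6


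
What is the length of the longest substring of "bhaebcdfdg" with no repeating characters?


Input: "bhaebcdfdg"
Sliding window (track last position of each char):
  Position 0 ('b'): window [0,0] length 1 -- new best
  Position 1 ('h'): window [0,1] length 2 -- new best
  Position 2 ('a'): window [0,2] length 3 -- new best
  Position 3 ('e'): window [0,3] length 4 -- new best
  Position 4 ('b'): repeat (last at 0), move window start to 1
  Position 4 ('b'): window [1,4] length 4
  Position 5 ('c'): window [1,5] length 5 -- new best
  Position 6 ('d'): window [1,6] length 6 -- new best
  Position 7 ('f'): window [1,7] length 7 -- new best
  Position 8 ('d'): repeat (last at 6), move window start to 7
  Position 8 ('d'): window [7,8] length 2
  Position 9 ('g'): window [7,9] length 3
Longest substring with no repeats: "haebcdf" with length 7

7


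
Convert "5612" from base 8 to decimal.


Input: "5612" in base 8
Positional expansion:
  Digit '5' (value 5) x 8^3 = 2560
  Digit '6' (value 6) x 8^2 = 384
  Digit '1' (value 1) x 8^1 = 8
  Digit '2' (value 2) x 8^0 = 2
Sum = 2954

2954


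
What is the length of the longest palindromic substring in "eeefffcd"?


Input: "eeefffcd"
Checking substrings for palindromes:
  [0:3] "eee" (len 3) => palindrome
  [3:6] "fff" (len 3) => palindrome
  [0:2] "ee" (len 2) => palindrome
  [1:3] "ee" (len 2) => palindrome
  [3:5] "ff" (len 2) => palindrome
  [4:6] "ff" (len 2) => palindrome
Longest palindromic substring: "eee" with length 3

3


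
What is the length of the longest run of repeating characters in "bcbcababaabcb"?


Input: "bcbcababaabcb"
Scanning for longest run:
  Position 1 ('c'): new char, reset run to 1
  Position 2 ('b'): new char, reset run to 1
  Position 3 ('c'): new char, reset run to 1
  Position 4 ('a'): new char, reset run to 1
  Position 5 ('b'): new char, reset run to 1
  Position 6 ('a'): new char, reset run to 1
  Position 7 ('b'): new char, reset run to 1
  Position 8 ('a'): new char, reset run to 1
  Position 9 ('a'): continues run of 'a', length=2
  Position 10 ('b'): new char, reset run to 1
  Position 11 ('c'): new char, reset run to 1
  Position 12 ('b'): new char, reset run to 1
Longest run: 'a' with length 2

2


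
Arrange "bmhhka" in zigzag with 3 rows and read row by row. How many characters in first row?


Zigzag "bmhhka" into 3 rows:
Placing characters:
  'b' => row 0
  'm' => row 1
  'h' => row 2
  'h' => row 1
  'k' => row 0
  'a' => row 1
Rows:
  Row 0: "bk"
  Row 1: "mha"
  Row 2: "h"
First row length: 2

2


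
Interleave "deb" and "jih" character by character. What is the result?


Interleaving "deb" and "jih":
  Position 0: 'd' from first, 'j' from second => "dj"
  Position 1: 'e' from first, 'i' from second => "ei"
  Position 2: 'b' from first, 'h' from second => "bh"
Result: djeibh

djeibh


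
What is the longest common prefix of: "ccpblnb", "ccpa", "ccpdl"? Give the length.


Words: ccpblnb, ccpa, ccpdl
  Position 0: all 'c' => match
  Position 1: all 'c' => match
  Position 2: all 'p' => match
  Position 3: ('b', 'a', 'd') => mismatch, stop
LCP = "ccp" (length 3)

3


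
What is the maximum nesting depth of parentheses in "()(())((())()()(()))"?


Input: "()(())((())()()(()))"
Tracking depth:
  Position 0 '(': depth becomes 1
  Position 1 ')': depth becomes 0
  Position 2 '(': depth becomes 1
  Position 3 '(': depth becomes 2
  Position 4 ')': depth becomes 1
  Position 5 ')': depth becomes 0
  Position 6 '(': depth becomes 1
  Position 7 '(': depth becomes 2
  Position 8 '(': depth becomes 3
  Position 9 ')': depth becomes 2
  Position 10 ')': depth becomes 1
  Position 11 '(': depth becomes 2
  Position 12 ')': depth becomes 1
  Position 13 '(': depth becomes 2
  Position 14 ')': depth becomes 1
  Position 15 '(': depth becomes 2
  Position 16 '(': depth becomes 3
  Position 17 ')': depth becomes 2
  Position 18 ')': depth becomes 1
  Position 19 ')': depth becomes 0
Maximum depth reached: 3

3


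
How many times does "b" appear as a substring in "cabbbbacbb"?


Searching for "b" in "cabbbbacbb"
Scanning each position:
  Position 0: "c" => no
  Position 1: "a" => no
  Position 2: "b" => MATCH
  Position 3: "b" => MATCH
  Position 4: "b" => MATCH
  Position 5: "b" => MATCH
  Position 6: "a" => no
  Position 7: "c" => no
  Position 8: "b" => MATCH
  Position 9: "b" => MATCH
Total occurrences: 6

6


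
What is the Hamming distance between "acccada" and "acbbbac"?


Comparing "acccada" and "acbbbac" position by position:
  Position 0: 'a' vs 'a' => same
  Position 1: 'c' vs 'c' => same
  Position 2: 'c' vs 'b' => differ
  Position 3: 'c' vs 'b' => differ
  Position 4: 'a' vs 'b' => differ
  Position 5: 'd' vs 'a' => differ
  Position 6: 'a' vs 'c' => differ
Total differences (Hamming distance): 5

5


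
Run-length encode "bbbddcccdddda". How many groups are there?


Input: bbbddcccdddda
Scanning for consecutive runs:
  Group 1: 'b' x 3 (positions 0-2)
  Group 2: 'd' x 2 (positions 3-4)
  Group 3: 'c' x 3 (positions 5-7)
  Group 4: 'd' x 4 (positions 8-11)
  Group 5: 'a' x 1 (positions 12-12)
Total groups: 5

5


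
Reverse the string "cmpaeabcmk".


Input: cmpaeabcmk
Reading characters right to left:
  Position 9: 'k'
  Position 8: 'm'
  Position 7: 'c'
  Position 6: 'b'
  Position 5: 'a'
  Position 4: 'e'
  Position 3: 'a'
  Position 2: 'p'
  Position 1: 'm'
  Position 0: 'c'
Reversed: kmcbaeapmc

kmcbaeapmc


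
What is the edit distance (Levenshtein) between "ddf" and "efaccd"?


Computing edit distance: "ddf" -> "efaccd"
DP table:
           e    f    a    c    c    d
      0    1    2    3    4    5    6
  d   1    1    2    3    4    5    5
  d   2    2    2    3    4    5    5
  f   3    3    2    3    4    5    6
Edit distance = dp[3][6] = 6

6


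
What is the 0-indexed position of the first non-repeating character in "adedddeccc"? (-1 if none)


Input: adedddeccc
Character frequencies:
  'a': 1
  'c': 3
  'd': 4
  'e': 2
Scanning left to right for freq == 1:
  Position 0 ('a'): unique! => answer = 0

0


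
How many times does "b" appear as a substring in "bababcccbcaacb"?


Searching for "b" in "bababcccbcaacb"
Scanning each position:
  Position 0: "b" => MATCH
  Position 1: "a" => no
  Position 2: "b" => MATCH
  Position 3: "a" => no
  Position 4: "b" => MATCH
  Position 5: "c" => no
  Position 6: "c" => no
  Position 7: "c" => no
  Position 8: "b" => MATCH
  Position 9: "c" => no
  Position 10: "a" => no
  Position 11: "a" => no
  Position 12: "c" => no
  Position 13: "b" => MATCH
Total occurrences: 5

5


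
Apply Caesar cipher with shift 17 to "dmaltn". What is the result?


Caesar cipher: shift "dmaltn" by 17
  'd' (pos 3) + 17 = pos 20 = 'u'
  'm' (pos 12) + 17 = pos 3 = 'd'
  'a' (pos 0) + 17 = pos 17 = 'r'
  'l' (pos 11) + 17 = pos 2 = 'c'
  't' (pos 19) + 17 = pos 10 = 'k'
  'n' (pos 13) + 17 = pos 4 = 'e'
Result: udrcke

udrcke


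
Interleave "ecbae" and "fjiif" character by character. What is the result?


Interleaving "ecbae" and "fjiif":
  Position 0: 'e' from first, 'f' from second => "ef"
  Position 1: 'c' from first, 'j' from second => "cj"
  Position 2: 'b' from first, 'i' from second => "bi"
  Position 3: 'a' from first, 'i' from second => "ai"
  Position 4: 'e' from first, 'f' from second => "ef"
Result: efcjbiaief

efcjbiaief


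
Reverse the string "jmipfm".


Input: jmipfm
Reading characters right to left:
  Position 5: 'm'
  Position 4: 'f'
  Position 3: 'p'
  Position 2: 'i'
  Position 1: 'm'
  Position 0: 'j'
Reversed: mfpimj

mfpimj


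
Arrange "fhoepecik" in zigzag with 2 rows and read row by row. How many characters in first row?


Zigzag "fhoepecik" into 2 rows:
Placing characters:
  'f' => row 0
  'h' => row 1
  'o' => row 0
  'e' => row 1
  'p' => row 0
  'e' => row 1
  'c' => row 0
  'i' => row 1
  'k' => row 0
Rows:
  Row 0: "fopck"
  Row 1: "heei"
First row length: 5

5


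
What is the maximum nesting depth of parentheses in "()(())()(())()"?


Input: "()(())()(())()"
Tracking depth:
  Position 0 '(': depth becomes 1
  Position 1 ')': depth becomes 0
  Position 2 '(': depth becomes 1
  Position 3 '(': depth becomes 2
  Position 4 ')': depth becomes 1
  Position 5 ')': depth becomes 0
  Position 6 '(': depth becomes 1
  Position 7 ')': depth becomes 0
  Position 8 '(': depth becomes 1
  Position 9 '(': depth becomes 2
  Position 10 ')': depth becomes 1
  Position 11 ')': depth becomes 0
  Position 12 '(': depth becomes 1
  Position 13 ')': depth becomes 0
Maximum depth reached: 2

2


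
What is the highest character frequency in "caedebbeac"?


Input: caedebbeac
Character counts:
  'a': 2
  'b': 2
  'c': 2
  'd': 1
  'e': 3
Maximum frequency: 3

3


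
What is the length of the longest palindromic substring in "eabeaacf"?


Input: "eabeaacf"
Checking substrings for palindromes:
  [4:6] "aa" (len 2) => palindrome
Longest palindromic substring: "aa" with length 2

2


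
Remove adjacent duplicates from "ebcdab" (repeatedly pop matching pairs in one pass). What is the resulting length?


Input: ebcdab
Stack-based adjacent duplicate removal:
  Read 'e': push. Stack: e
  Read 'b': push. Stack: eb
  Read 'c': push. Stack: ebc
  Read 'd': push. Stack: ebcd
  Read 'a': push. Stack: ebcda
  Read 'b': push. Stack: ebcdab
Final stack: "ebcdab" (length 6)

6


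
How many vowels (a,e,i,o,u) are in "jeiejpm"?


Input: jeiejpm
Checking each character:
  'j' at position 0: consonant
  'e' at position 1: vowel (running total: 1)
  'i' at position 2: vowel (running total: 2)
  'e' at position 3: vowel (running total: 3)
  'j' at position 4: consonant
  'p' at position 5: consonant
  'm' at position 6: consonant
Total vowels: 3

3


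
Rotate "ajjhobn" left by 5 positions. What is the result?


Input: "ajjhobn", rotate left by 5
First 5 characters: "ajjho"
Remaining characters: "bn"
Concatenate remaining + first: "bn" + "ajjho" = "bnajjho"

bnajjho


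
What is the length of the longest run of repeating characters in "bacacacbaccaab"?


Input: "bacacacbaccaab"
Scanning for longest run:
  Position 1 ('a'): new char, reset run to 1
  Position 2 ('c'): new char, reset run to 1
  Position 3 ('a'): new char, reset run to 1
  Position 4 ('c'): new char, reset run to 1
  Position 5 ('a'): new char, reset run to 1
  Position 6 ('c'): new char, reset run to 1
  Position 7 ('b'): new char, reset run to 1
  Position 8 ('a'): new char, reset run to 1
  Position 9 ('c'): new char, reset run to 1
  Position 10 ('c'): continues run of 'c', length=2
  Position 11 ('a'): new char, reset run to 1
  Position 12 ('a'): continues run of 'a', length=2
  Position 13 ('b'): new char, reset run to 1
Longest run: 'c' with length 2

2


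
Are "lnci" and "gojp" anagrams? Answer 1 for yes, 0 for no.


Strings: "lnci", "gojp"
Sorted first:  ciln
Sorted second: gjop
Differ at position 0: 'c' vs 'g' => not anagrams

0


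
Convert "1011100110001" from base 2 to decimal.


Input: "1011100110001" in base 2
Positional expansion:
  Digit '1' (value 1) x 2^12 = 4096
  Digit '0' (value 0) x 2^11 = 0
  Digit '1' (value 1) x 2^10 = 1024
  Digit '1' (value 1) x 2^9 = 512
  Digit '1' (value 1) x 2^8 = 256
  Digit '0' (value 0) x 2^7 = 0
  Digit '0' (value 0) x 2^6 = 0
  Digit '1' (value 1) x 2^5 = 32
  Digit '1' (value 1) x 2^4 = 16
  Digit '0' (value 0) x 2^3 = 0
  Digit '0' (value 0) x 2^2 = 0
  Digit '0' (value 0) x 2^1 = 0
  Digit '1' (value 1) x 2^0 = 1
Sum = 5937

5937


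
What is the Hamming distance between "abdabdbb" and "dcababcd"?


Comparing "abdabdbb" and "dcababcd" position by position:
  Position 0: 'a' vs 'd' => differ
  Position 1: 'b' vs 'c' => differ
  Position 2: 'd' vs 'a' => differ
  Position 3: 'a' vs 'b' => differ
  Position 4: 'b' vs 'a' => differ
  Position 5: 'd' vs 'b' => differ
  Position 6: 'b' vs 'c' => differ
  Position 7: 'b' vs 'd' => differ
Total differences (Hamming distance): 8

8


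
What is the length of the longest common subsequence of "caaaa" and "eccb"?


LCS of "caaaa" and "eccb"
DP table:
           e    c    c    b
      0    0    0    0    0
  c   0    0    1    1    1
  a   0    0    1    1    1
  a   0    0    1    1    1
  a   0    0    1    1    1
  a   0    0    1    1    1
LCS length = dp[5][4] = 1

1


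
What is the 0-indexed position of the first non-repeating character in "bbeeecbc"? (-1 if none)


Input: bbeeecbc
Character frequencies:
  'b': 3
  'c': 2
  'e': 3
Scanning left to right for freq == 1:
  Position 0 ('b'): freq=3, skip
  Position 1 ('b'): freq=3, skip
  Position 2 ('e'): freq=3, skip
  Position 3 ('e'): freq=3, skip
  Position 4 ('e'): freq=3, skip
  Position 5 ('c'): freq=2, skip
  Position 6 ('b'): freq=3, skip
  Position 7 ('c'): freq=2, skip
  No unique character found => answer = -1

-1


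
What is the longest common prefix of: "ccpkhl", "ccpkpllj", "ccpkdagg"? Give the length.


Words: ccpkhl, ccpkpllj, ccpkdagg
  Position 0: all 'c' => match
  Position 1: all 'c' => match
  Position 2: all 'p' => match
  Position 3: all 'k' => match
  Position 4: ('h', 'p', 'd') => mismatch, stop
LCP = "ccpk" (length 4)

4


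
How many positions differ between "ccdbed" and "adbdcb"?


Comparing "ccdbed" and "adbdcb" position by position:
  Position 0: 'c' vs 'a' => DIFFER
  Position 1: 'c' vs 'd' => DIFFER
  Position 2: 'd' vs 'b' => DIFFER
  Position 3: 'b' vs 'd' => DIFFER
  Position 4: 'e' vs 'c' => DIFFER
  Position 5: 'd' vs 'b' => DIFFER
Positions that differ: 6

6


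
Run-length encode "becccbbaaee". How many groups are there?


Input: becccbbaaee
Scanning for consecutive runs:
  Group 1: 'b' x 1 (positions 0-0)
  Group 2: 'e' x 1 (positions 1-1)
  Group 3: 'c' x 3 (positions 2-4)
  Group 4: 'b' x 2 (positions 5-6)
  Group 5: 'a' x 2 (positions 7-8)
  Group 6: 'e' x 2 (positions 9-10)
Total groups: 6

6


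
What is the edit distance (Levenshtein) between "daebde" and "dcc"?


Computing edit distance: "daebde" -> "dcc"
DP table:
           d    c    c
      0    1    2    3
  d   1    0    1    2
  a   2    1    1    2
  e   3    2    2    2
  b   4    3    3    3
  d   5    4    4    4
  e   6    5    5    5
Edit distance = dp[6][3] = 5

5


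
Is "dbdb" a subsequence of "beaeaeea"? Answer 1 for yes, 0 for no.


Check if "dbdb" is a subsequence of "beaeaeea"
Greedy scan:
  Position 0 ('b'): no match needed
  Position 1 ('e'): no match needed
  Position 2 ('a'): no match needed
  Position 3 ('e'): no match needed
  Position 4 ('a'): no match needed
  Position 5 ('e'): no match needed
  Position 6 ('e'): no match needed
  Position 7 ('a'): no match needed
Only matched 0/4 characters => not a subsequence

0


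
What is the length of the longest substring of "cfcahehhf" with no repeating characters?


Input: "cfcahehhf"
Sliding window (track last position of each char):
  Position 0 ('c'): window [0,0] length 1 -- new best
  Position 1 ('f'): window [0,1] length 2 -- new best
  Position 2 ('c'): repeat (last at 0), move window start to 1
  Position 2 ('c'): window [1,2] length 2
  Position 3 ('a'): window [1,3] length 3 -- new best
  Position 4 ('h'): window [1,4] length 4 -- new best
  Position 5 ('e'): window [1,5] length 5 -- new best
  Position 6 ('h'): repeat (last at 4), move window start to 5
  Position 6 ('h'): window [5,6] length 2
  Position 7 ('h'): repeat (last at 6), move window start to 7
  Position 7 ('h'): window [7,7] length 1
  Position 8 ('f'): window [7,8] length 2
Longest substring with no repeats: "fcahe" with length 5

5
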